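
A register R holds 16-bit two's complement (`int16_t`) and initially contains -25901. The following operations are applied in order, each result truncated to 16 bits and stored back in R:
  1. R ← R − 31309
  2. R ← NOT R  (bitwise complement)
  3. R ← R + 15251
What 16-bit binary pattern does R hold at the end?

0001101100001100

Start: R = -25901 = 1001101011010011.
R = -25901 − 31309 = -57210; wraps to 8326 = 0010000010000110
R = NOT 0010000010000110 = 1101111101111001 = -8327
R = -8327 + 15251 = 6924 = 0001101100001100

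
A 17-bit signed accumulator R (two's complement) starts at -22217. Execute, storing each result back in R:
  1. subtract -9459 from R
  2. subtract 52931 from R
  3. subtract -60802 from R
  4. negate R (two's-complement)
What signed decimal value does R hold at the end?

4887

Start: R = -22217 = 11010100100110111.
R = -22217 − (-9459) = -12758 = 11100111000101010
R = -12758 − 52931 = -65689; wraps to 65383 = 01111111101100111
R = 65383 − (-60802) = 126185; wraps to -4887 = 11110110011101001
R = −(-4887) = 4887 = 00001001100010111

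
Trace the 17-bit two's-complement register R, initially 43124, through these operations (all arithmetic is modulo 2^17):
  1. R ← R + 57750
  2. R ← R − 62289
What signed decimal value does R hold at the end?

38585

Start: R = 43124 = 01010100001110100.
R = 43124 + 57750 = 100874; wraps to -30198 = 11000101000001010
R = -30198 − 62289 = -92487; wraps to 38585 = 01001011010111001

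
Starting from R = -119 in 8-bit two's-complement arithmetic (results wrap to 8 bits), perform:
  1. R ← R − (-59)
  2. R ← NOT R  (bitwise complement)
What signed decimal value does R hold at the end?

59

Start: R = -119 = 10001001.
R = -119 − (-59) = -60 = 11000100
R = NOT 11000100 = 00111011 = 59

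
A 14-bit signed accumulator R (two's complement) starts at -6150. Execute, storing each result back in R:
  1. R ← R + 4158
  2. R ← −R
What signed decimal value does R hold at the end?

Start: R = -6150 = 10011111111010.
R = -6150 + 4158 = -1992 = 11100000111000
R = −(-1992) = 1992 = 00011111001000

1992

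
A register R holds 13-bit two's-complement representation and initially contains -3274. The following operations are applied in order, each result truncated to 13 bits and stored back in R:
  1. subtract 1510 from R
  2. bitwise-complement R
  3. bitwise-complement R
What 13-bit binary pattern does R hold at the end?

0110101010000

Start: R = -3274 = 1001100110110.
R = -3274 − 1510 = -4784; wraps to 3408 = 0110101010000
R = NOT 0110101010000 = 1001010101111 = -3409
R = NOT 1001010101111 = 0110101010000 = 3408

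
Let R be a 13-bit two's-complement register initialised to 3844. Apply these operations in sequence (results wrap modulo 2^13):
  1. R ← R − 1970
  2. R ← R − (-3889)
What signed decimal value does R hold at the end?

Start: R = 3844 = 0111100000100.
R = 3844 − 1970 = 1874 = 0011101010010
R = 1874 − (-3889) = 5763; wraps to -2429 = 1011010000011

-2429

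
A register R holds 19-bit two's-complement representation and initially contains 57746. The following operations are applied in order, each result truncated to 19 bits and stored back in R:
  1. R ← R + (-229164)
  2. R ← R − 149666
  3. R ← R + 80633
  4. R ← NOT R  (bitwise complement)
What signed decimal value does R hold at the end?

Start: R = 57746 = 0001110000110010010.
R = 57746 + (-229164) = -171418 = 1010110001001100110
R = -171418 − 149666 = -321084; wraps to 203204 = 0110001100111000100
R = 203204 + 80633 = 283837; wraps to -240451 = 1000101010010111101
R = NOT 1000101010010111101 = 0111010101101000010 = 240450

240450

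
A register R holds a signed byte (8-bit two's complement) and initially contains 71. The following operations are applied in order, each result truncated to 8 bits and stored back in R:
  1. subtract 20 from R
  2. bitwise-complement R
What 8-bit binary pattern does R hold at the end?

11001100

Start: R = 71 = 01000111.
R = 71 − 20 = 51 = 00110011
R = NOT 00110011 = 11001100 = -52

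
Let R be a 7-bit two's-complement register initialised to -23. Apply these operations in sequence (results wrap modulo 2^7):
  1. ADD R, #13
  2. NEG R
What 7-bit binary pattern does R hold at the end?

Start: R = -23 = 1101001.
R = -23 + 13 = -10 = 1110110
R = −(-10) = 10 = 0001010

0001010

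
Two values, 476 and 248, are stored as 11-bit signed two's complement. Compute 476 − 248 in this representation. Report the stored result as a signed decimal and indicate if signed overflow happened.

476 → 00111011100
248 → 00011111000
Subtract via negate-and-add: invert 00011111000 + 1 = 11100001000 (i.e. -248).
  00111011100
+ 11100001000
= 00011100100  (discard carry-out 1)
Result 00011100100: MSB = 0 → value 228.
Addends (after negating the subtrahend) have opposite signs, so signed overflow cannot occur.

228; no overflow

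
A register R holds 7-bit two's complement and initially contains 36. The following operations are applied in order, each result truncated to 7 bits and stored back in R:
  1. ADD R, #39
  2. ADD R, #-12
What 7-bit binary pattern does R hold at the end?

Start: R = 36 = 0100100.
R = 36 + 39 = 75; wraps to -53 = 1001011
R = -53 + (-12) = -65; wraps to 63 = 0111111

0111111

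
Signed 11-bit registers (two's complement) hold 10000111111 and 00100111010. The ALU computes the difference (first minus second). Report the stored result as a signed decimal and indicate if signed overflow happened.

773; overflow

10000111111 = -961 (signed)
00100111010 = 314 (signed)
Subtract via negate-and-add: invert 00100111010 + 1 = 11011000110 (i.e. -314).
  10000111111
+ 11011000110
= 01100000101  (discard carry-out 1)
Result 01100000101: MSB = 0 → value 773.
Both addends (after negating the subtrahend) are negative but the stored result is non-negative: signed overflow. The true value -961 − 314 = -1275 lies outside [-1024, 1023].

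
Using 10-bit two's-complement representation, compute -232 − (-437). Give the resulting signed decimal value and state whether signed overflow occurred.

205; no overflow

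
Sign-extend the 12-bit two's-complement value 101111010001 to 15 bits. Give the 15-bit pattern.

111101111010001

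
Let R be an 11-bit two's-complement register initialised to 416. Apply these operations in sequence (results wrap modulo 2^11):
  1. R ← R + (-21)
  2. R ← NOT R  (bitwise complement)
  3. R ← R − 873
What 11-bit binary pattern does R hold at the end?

01100001011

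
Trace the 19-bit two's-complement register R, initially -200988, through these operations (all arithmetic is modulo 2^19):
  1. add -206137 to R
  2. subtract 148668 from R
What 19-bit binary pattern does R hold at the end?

Start: R = -200988 = 1001110111011100100.
R = -200988 + (-206137) = -407125; wraps to 117163 = 0011100100110101011
R = 117163 − 148668 = -31505 = 1111000010011101111

1111000010011101111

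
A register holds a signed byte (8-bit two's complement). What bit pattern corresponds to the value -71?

10111001

|-71| = 71 = 01000111 in 8 bits.
Invert the bits: 10111000. Add 1: 10111001.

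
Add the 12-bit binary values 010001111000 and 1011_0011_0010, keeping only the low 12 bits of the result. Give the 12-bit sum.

111110101010

  010001111000
+ 101100110010
= 111110101010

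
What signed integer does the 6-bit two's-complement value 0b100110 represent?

MSB is 1, so the value is negative.
Unsigned reading: 38. Subtract 2^6 = 64: 38 − 64 = -26.

-26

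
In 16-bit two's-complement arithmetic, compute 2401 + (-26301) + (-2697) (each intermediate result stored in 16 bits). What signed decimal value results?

-26597

2401 + (-26301) = -23900 (1010001010100100)
-23900 + (-2697) = -26597 (1001100000011011)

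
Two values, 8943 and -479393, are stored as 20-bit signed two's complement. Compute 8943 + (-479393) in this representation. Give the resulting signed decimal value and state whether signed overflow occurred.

8943 → 00000010001011101111
-479393 → 10001010111101011111
  00000010001011101111
+ 10001010111101011111
= 10001101001001001110
Result 10001101001001001110: MSB = 1 → 578126 − 1048576 = -470450.
Addends have opposite signs, so signed overflow cannot occur.

-470450; no overflow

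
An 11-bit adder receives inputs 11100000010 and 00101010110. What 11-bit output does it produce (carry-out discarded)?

00001011000

  11100000010
+ 00101010110
= 00001011000  (discard carry-out 1)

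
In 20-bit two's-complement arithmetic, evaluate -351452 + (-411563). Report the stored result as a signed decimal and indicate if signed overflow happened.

285561; overflow

-351452 → 10101010001100100100
-411563 → 10011011100001010101
  10101010001100100100
+ 10011011100001010101
= 01000101101101111001  (discard carry-out 1)
Result 01000101101101111001: MSB = 0 → value 285561.
Both addends are negative but the stored result is non-negative: signed overflow. The true value -351452 + (-411563) = -763015 lies outside [-524288, 524287].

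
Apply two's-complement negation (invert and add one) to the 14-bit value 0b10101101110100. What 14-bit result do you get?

01010010001100

Invert: 01010010001011. Add 1: 01010010001100.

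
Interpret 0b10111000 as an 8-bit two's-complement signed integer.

-72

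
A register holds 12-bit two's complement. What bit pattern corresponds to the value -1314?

101011011110

|-1314| = 1314 = 010100100010 in 12 bits.
Invert the bits: 101011011101. Add 1: 101011011110.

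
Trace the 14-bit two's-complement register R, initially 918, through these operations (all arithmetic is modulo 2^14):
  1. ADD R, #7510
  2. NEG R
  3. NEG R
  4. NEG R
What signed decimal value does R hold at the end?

7956

Start: R = 918 = 00001110010110.
R = 918 + 7510 = 8428; wraps to -7956 = 10000011101100
R = −(-7956) = 7956 = 01111100010100
R = −(7956) = -7956 = 10000011101100
R = −(-7956) = 7956 = 01111100010100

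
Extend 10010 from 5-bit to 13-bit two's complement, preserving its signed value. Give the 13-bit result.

MSB of 10010 is 1; replicate it into the new high bits.
11111111|10010 → 1111111110010 (still -14).

1111111110010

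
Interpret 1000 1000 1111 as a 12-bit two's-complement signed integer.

MSB is 1, so the value is negative.
Invert: 011101110000. Add 1: 011101110001 = 1905. So the value is −1905.

-1905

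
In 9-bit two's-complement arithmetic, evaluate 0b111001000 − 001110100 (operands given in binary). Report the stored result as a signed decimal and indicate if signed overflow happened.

-172; no overflow

0b111001000 → 111001000 = -56 (signed)
001110100 = 116 (signed)
Subtract via negate-and-add: invert 001110100 + 1 = 110001100 (i.e. -116).
  111001000
+ 110001100
= 101010100  (discard carry-out 1)
Result 101010100: MSB = 1 → 340 − 512 = -172.
Both addends (after negating the subtrahend) are negative and so is the stored result: no signed overflow.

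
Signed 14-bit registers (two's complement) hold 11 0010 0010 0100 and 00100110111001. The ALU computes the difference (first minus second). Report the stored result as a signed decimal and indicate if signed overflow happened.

-6037; no overflow

11 0010 0010 0100 → 11001000100100 = -3548 (signed)
00100110111001 = 2489 (signed)
Subtract via negate-and-add: invert 00100110111001 + 1 = 11011001000111 (i.e. -2489).
  11001000100100
+ 11011001000111
= 10100001101011  (discard carry-out 1)
Result 10100001101011: MSB = 1 → 10347 − 16384 = -6037.
Both addends (after negating the subtrahend) are negative and so is the stored result: no signed overflow.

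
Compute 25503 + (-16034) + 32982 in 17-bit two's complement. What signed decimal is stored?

42451

25503 + (-16034) = 9469 (00010010011111101)
9469 + 32982 = 42451 (01010010111010011)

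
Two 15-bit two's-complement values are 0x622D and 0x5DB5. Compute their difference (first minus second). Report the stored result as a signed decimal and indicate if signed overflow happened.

0x622D = 110001000101101 = -7635 (signed)
0x5DB5 = 101110110110101 = -8779 (signed)
Subtract via negate-and-add: invert 101110110110101 + 1 = 010001001001011 (i.e. 8779).
  110001000101101
+ 010001001001011
= 000010001111000  (discard carry-out 1)
Result 000010001111000: MSB = 0 → value 1144.
Addends (after negating the subtrahend) have opposite signs, so signed overflow cannot occur.

1144; no overflow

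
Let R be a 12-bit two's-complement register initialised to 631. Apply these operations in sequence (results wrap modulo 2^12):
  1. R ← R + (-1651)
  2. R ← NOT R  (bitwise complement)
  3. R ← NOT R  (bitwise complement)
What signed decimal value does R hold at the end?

-1020

Start: R = 631 = 001001110111.
R = 631 + (-1651) = -1020 = 110000000100
R = NOT 110000000100 = 001111111011 = 1019
R = NOT 001111111011 = 110000000100 = -1020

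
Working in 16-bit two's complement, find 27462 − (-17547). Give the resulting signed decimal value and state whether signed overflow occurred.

-20527; overflow

27462 → 0110101101000110
-17547 → 1011101101110101
Subtract via negate-and-add: invert 1011101101110101 + 1 = 0100010010001011 (i.e. 17547).
  0110101101000110
+ 0100010010001011
= 1010111111010001
Result 1010111111010001: MSB = 1 → 45009 − 65536 = -20527.
Both addends (after negating the subtrahend) are non-negative but the stored result is negative: signed overflow. The true value 27462 − (-17547) = 45009 lies outside [-32768, 32767].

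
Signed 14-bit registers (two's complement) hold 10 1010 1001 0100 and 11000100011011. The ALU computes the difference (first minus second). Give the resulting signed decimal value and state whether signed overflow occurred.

-1671; no overflow

10 1010 1001 0100 → 10101010010100 = -5484 (signed)
11000100011011 = -3813 (signed)
Subtract via negate-and-add: invert 11000100011011 + 1 = 00111011100101 (i.e. 3813).
  10101010010100
+ 00111011100101
= 11100101111001
Result 11100101111001: MSB = 1 → 14713 − 16384 = -1671.
Addends (after negating the subtrahend) have opposite signs, so signed overflow cannot occur.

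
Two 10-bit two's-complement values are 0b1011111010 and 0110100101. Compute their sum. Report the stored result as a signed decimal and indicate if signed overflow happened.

159; no overflow

0b1011111010 → 1011111010 = -262 (signed)
0110100101 = 421 (signed)
  1011111010
+ 0110100101
= 0010011111  (discard carry-out 1)
Result 0010011111: MSB = 0 → value 159.
Addends have opposite signs, so signed overflow cannot occur.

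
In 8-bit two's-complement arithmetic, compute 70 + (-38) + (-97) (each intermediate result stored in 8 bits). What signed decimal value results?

-65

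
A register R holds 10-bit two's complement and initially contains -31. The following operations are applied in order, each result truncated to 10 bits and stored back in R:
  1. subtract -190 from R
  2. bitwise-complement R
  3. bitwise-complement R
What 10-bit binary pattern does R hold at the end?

0010011111

Start: R = -31 = 1111100001.
R = -31 − (-190) = 159 = 0010011111
R = NOT 0010011111 = 1101100000 = -160
R = NOT 1101100000 = 0010011111 = 159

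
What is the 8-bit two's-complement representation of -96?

10100000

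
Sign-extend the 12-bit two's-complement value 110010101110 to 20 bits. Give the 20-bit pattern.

MSB of 110010101110 is 1; replicate it into the new high bits.
11111111|110010101110 → 11111111110010101110 (still -850).

11111111110010101110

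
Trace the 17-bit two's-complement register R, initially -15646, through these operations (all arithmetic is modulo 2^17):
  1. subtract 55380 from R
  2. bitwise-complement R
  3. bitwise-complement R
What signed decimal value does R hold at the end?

Start: R = -15646 = 11100001011100010.
R = -15646 − 55380 = -71026; wraps to 60046 = 01110101010001110
R = NOT 01110101010001110 = 10001010101110001 = -60047
R = NOT 10001010101110001 = 01110101010001110 = 60046

60046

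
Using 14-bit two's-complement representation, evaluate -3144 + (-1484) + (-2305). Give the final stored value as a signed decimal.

-6933

-3144 + (-1484) = -4628 (10110111101100)
-4628 + (-2305) = -6933 (10010011101011)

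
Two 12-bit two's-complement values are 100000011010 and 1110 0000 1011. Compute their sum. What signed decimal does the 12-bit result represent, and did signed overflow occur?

100000011010 = -2022 (signed)
1110 0000 1011 → 111000001011 = -501 (signed)
  100000011010
+ 111000001011
= 011000100101  (discard carry-out 1)
Result 011000100101: MSB = 0 → value 1573.
Both addends are negative but the stored result is non-negative: signed overflow. The true value -2022 + (-501) = -2523 lies outside [-2048, 2047].

1573; overflow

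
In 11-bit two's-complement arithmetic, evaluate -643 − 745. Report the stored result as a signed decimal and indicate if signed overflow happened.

660; overflow

-643 → 10101111101
745 → 01011101001
Subtract via negate-and-add: invert 01011101001 + 1 = 10100010111 (i.e. -745).
  10101111101
+ 10100010111
= 01010010100  (discard carry-out 1)
Result 01010010100: MSB = 0 → value 660.
Both addends (after negating the subtrahend) are negative but the stored result is non-negative: signed overflow. The true value -643 − 745 = -1388 lies outside [-1024, 1023].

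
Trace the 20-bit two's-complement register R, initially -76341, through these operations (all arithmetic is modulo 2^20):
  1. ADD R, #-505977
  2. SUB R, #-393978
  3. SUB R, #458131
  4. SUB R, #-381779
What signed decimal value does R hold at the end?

-264692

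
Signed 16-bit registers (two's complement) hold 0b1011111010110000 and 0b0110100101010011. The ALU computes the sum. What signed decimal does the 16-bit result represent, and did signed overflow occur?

10243; no overflow

0b1011111010110000 → 1011111010110000 = -16720 (signed)
0b0110100101010011 → 0110100101010011 = 26963 (signed)
  1011111010110000
+ 0110100101010011
= 0010100000000011  (discard carry-out 1)
Result 0010100000000011: MSB = 0 → value 10243.
Addends have opposite signs, so signed overflow cannot occur.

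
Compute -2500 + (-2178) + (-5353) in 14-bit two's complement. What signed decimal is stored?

-2500 + (-2178) = -4678 (10110110111010)
-4678 + (-5353) = -10031 → wraps to 6353 (01100011010001)

6353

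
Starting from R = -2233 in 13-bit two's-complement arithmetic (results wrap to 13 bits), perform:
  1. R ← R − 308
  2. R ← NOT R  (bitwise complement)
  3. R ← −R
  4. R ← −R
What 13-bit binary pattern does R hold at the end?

0100111101100

Start: R = -2233 = 1011101000111.
R = -2233 − 308 = -2541 = 1011000010011
R = NOT 1011000010011 = 0100111101100 = 2540
R = −(2540) = -2540 = 1011000010100
R = −(-2540) = 2540 = 0100111101100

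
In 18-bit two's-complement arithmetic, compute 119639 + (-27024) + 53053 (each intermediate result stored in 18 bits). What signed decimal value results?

119639 + (-27024) = 92615 (010110100111000111)
92615 + 53053 = 145668 → wraps to -116476 (100011100100000100)

-116476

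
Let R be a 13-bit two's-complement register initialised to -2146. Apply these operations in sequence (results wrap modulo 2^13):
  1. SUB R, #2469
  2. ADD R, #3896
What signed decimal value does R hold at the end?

-719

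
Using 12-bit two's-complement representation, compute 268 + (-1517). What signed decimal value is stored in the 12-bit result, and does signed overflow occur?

-1249; no overflow

268 → 000100001100
-1517 → 101000010011
  000100001100
+ 101000010011
= 101100011111
Result 101100011111: MSB = 1 → 2847 − 4096 = -1249.
Addends have opposite signs, so signed overflow cannot occur.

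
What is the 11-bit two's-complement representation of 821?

01100110101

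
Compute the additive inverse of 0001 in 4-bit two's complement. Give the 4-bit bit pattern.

1111

Invert: 1110. Add 1: 1111.
Check: 0001 = 1, 1111 = -1.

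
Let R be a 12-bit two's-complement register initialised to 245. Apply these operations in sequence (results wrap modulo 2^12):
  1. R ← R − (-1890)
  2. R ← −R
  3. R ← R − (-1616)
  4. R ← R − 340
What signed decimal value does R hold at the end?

Start: R = 245 = 000011110101.
R = 245 − (-1890) = 2135; wraps to -1961 = 100001010111
R = −(-1961) = 1961 = 011110101001
R = 1961 − (-1616) = 3577; wraps to -519 = 110111111001
R = -519 − 340 = -859 = 110010100101

-859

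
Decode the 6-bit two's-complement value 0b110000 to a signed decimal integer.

-16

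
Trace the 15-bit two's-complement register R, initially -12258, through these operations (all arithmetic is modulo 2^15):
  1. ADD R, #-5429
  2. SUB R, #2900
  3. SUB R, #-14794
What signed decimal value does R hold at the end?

-5793

Start: R = -12258 = 101000000011110.
R = -12258 + (-5429) = -17687; wraps to 15081 = 011101011101001
R = 15081 − 2900 = 12181 = 010111110010101
R = 12181 − (-14794) = 26975; wraps to -5793 = 110100101011111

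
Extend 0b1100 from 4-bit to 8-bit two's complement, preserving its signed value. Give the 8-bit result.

11111100

MSB of 1100 is 1; replicate it into the new high bits.
1111|1100 → 11111100 (still -4).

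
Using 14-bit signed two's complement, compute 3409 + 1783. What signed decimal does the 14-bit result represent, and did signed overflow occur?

5192; no overflow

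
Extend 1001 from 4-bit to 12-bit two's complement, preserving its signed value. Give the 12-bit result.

111111111001

MSB of 1001 is 1; replicate it into the new high bits.
11111111|1001 → 111111111001 (still -7).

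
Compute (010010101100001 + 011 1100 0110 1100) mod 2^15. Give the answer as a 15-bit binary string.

110000111001101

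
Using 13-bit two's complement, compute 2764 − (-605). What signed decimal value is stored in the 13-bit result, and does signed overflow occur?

3369; no overflow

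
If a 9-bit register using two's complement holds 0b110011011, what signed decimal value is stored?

MSB is 1, so the value is negative.
Invert: 001100100. Add 1: 001100101 = 101. So the value is −101.

-101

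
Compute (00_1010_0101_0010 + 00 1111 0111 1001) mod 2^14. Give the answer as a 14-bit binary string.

01100111001011

  00101001010010
+ 00111101111001
= 01100111001011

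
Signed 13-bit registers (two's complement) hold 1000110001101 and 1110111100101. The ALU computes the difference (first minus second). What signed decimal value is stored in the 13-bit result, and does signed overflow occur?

-3160; no overflow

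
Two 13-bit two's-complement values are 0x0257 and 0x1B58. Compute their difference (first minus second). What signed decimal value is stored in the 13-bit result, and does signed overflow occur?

1791; no overflow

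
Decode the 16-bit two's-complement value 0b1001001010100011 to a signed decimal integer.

MSB is 1, so the value is negative.
Invert: 0110110101011100. Add 1: 0110110101011101 = 27997. So the value is −27997.

-27997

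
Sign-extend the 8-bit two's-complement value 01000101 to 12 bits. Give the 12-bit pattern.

000001000101

MSB of 01000101 is 0; replicate it into the new high bits.
0000|01000101 → 000001000101 (still 69).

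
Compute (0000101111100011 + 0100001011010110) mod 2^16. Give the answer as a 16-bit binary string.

  0000101111100011
+ 0100001011010110
= 0100111010111001

0100111010111001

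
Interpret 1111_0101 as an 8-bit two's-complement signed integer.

MSB is 1, so the value is negative.
Invert: 00001010. Add 1: 00001011 = 11. So the value is −11.

-11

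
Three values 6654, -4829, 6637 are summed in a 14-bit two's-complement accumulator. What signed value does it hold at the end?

-7922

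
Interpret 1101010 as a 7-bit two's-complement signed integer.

-22

MSB is 1, so the value is negative.
Invert: 0010101. Add 1: 0010110 = 22. So the value is −22.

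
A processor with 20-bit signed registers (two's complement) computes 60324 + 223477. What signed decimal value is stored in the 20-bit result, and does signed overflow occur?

283801; no overflow

60324 → 00001110101110100100
223477 → 00110110100011110101
  00001110101110100100
+ 00110110100011110101
= 01000101010010011001
Result 01000101010010011001: MSB = 0 → value 283801.
Both addends are non-negative and so is the stored result: no signed overflow.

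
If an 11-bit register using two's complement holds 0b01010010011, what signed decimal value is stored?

659

MSB is 0, so the value is non-negative: 01010010011 = 659.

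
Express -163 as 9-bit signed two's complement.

|-163| = 163 = 010100011 in 9 bits.
Invert the bits: 101011100. Add 1: 101011101.
Check: 101011101 reads as 349 − 512 = -163.

101011101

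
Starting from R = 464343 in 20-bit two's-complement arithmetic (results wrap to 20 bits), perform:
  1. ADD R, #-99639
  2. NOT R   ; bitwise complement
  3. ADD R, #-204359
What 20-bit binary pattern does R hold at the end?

01110101000100011000

Start: R = 464343 = 01110001010111010111.
R = 464343 + (-99639) = 364704 = 01011001000010100000
R = NOT 01011001000010100000 = 10100110111101011111 = -364705
R = -364705 + (-204359) = -569064; wraps to 479512 = 01110101000100011000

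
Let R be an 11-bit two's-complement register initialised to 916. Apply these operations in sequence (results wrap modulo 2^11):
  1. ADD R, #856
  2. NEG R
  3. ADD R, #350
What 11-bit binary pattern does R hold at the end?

01001110010

Start: R = 916 = 01110010100.
R = 916 + 856 = 1772; wraps to -276 = 11011101100
R = −(-276) = 276 = 00100010100
R = 276 + 350 = 626 = 01001110010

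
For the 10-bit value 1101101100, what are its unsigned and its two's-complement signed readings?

unsigned = 876, signed = -148

Unsigned: 1101101100 = 876.
Signed: MSB=1 → 876 − 1024 = -148.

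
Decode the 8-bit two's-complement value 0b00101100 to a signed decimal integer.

MSB is 0, so the value is non-negative: 00101100 = 44.

44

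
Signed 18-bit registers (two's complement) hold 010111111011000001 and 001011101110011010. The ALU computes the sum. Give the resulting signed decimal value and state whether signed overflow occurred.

010111111011000001 = 97985 (signed)
001011101110011010 = 48026 (signed)
  010111111011000001
+ 001011101110011010
= 100011101001011011
Result 100011101001011011: MSB = 1 → 146011 − 262144 = -116133.
Both addends are non-negative but the stored result is negative: signed overflow. The true value 97985 + 48026 = 146011 lies outside [-131072, 131071].

-116133; overflow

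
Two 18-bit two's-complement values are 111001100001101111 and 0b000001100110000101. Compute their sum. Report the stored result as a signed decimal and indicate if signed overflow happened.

111001100001101111 = -26513 (signed)
0b000001100110000101 → 000001100110000101 = 6533 (signed)
  111001100001101111
+ 000001100110000101
= 111011000111110100
Result 111011000111110100: MSB = 1 → 242164 − 262144 = -19980.
Addends have opposite signs, so signed overflow cannot occur.

-19980; no overflow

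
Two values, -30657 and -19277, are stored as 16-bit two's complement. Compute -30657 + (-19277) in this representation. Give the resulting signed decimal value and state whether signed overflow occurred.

15602; overflow

-30657 → 1000100000111111
-19277 → 1011010010110011
  1000100000111111
+ 1011010010110011
= 0011110011110010  (discard carry-out 1)
Result 0011110011110010: MSB = 0 → value 15602.
Both addends are negative but the stored result is non-negative: signed overflow. The true value -30657 + (-19277) = -49934 lies outside [-32768, 32767].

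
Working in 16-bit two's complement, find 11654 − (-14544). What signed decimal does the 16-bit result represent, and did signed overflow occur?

26198; no overflow

11654 → 0010110110000110
-14544 → 1100011100110000
Subtract via negate-and-add: invert 1100011100110000 + 1 = 0011100011010000 (i.e. 14544).
  0010110110000110
+ 0011100011010000
= 0110011001010110
Result 0110011001010110: MSB = 0 → value 26198.
Both addends (after negating the subtrahend) are non-negative and so is the stored result: no signed overflow.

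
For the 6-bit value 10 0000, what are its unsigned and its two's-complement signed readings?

unsigned = 32, signed = -32

Unsigned: 100000 = 32.
Signed: MSB=1 → 32 − 64 = -32.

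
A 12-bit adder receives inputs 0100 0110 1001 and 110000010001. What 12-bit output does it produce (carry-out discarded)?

  010001101001
+ 110000010001
= 000001111010  (discard carry-out 1)

000001111010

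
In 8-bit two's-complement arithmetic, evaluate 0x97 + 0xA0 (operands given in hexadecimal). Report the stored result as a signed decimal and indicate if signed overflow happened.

55; overflow

0x97 = 10010111 = -105 (signed)
0xA0 = 10100000 = -96 (signed)
  10010111
+ 10100000
= 00110111  (discard carry-out 1)
Result 00110111: MSB = 0 → value 55.
Both addends are negative but the stored result is non-negative: signed overflow. The true value -105 + (-96) = -201 lies outside [-128, 127].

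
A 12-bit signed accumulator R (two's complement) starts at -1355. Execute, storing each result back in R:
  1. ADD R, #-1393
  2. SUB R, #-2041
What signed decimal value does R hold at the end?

-707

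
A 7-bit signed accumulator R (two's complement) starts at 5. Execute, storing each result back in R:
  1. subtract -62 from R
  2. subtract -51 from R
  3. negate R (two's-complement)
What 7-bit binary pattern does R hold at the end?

0001010

Start: R = 5 = 0000101.
R = 5 − (-62) = 67; wraps to -61 = 1000011
R = -61 − (-51) = -10 = 1110110
R = −(-10) = 10 = 0001010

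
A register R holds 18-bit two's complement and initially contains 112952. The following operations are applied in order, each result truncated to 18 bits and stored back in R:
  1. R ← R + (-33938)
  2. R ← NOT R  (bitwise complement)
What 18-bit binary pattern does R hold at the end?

Start: R = 112952 = 011011100100111000.
R = 112952 + (-33938) = 79014 = 010011010010100110
R = NOT 010011010010100110 = 101100101101011001 = -79015

101100101101011001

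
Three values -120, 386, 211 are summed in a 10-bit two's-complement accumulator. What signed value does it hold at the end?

477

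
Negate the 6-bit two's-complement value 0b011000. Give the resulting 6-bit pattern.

101000

Invert: 100111. Add 1: 101000.
Check: 011000 = 24, 101000 = -24.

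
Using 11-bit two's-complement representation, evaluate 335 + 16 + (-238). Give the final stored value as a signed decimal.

335 + 16 = 351 (00101011111)
351 + (-238) = 113 (00001110001)

113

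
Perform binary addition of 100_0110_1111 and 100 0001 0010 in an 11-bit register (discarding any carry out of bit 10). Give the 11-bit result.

00010000001

  10001101111
+ 10000010010
= 00010000001  (discard carry-out 1)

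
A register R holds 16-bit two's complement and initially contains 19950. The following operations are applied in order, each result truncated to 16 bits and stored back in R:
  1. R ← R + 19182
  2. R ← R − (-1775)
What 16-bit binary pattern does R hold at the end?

Start: R = 19950 = 0100110111101110.
R = 19950 + 19182 = 39132; wraps to -26404 = 1001100011011100
R = -26404 − (-1775) = -24629 = 1001111111001011

1001111111001011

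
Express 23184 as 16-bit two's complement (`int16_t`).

23184 is non-negative, so write it directly in 16 bits: 0101101010010000.

0101101010010000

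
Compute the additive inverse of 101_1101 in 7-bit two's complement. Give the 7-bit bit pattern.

0100011

Invert: 0100010. Add 1: 0100011.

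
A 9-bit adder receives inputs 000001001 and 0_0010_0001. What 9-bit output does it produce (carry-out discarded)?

000101010

  000001001
+ 000100001
= 000101010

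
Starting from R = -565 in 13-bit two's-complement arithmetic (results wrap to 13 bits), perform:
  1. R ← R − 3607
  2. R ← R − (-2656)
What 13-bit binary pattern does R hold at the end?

Start: R = -565 = 1110111001011.
R = -565 − 3607 = -4172; wraps to 4020 = 0111110110100
R = 4020 − (-2656) = 6676; wraps to -1516 = 1101000010100

1101000010100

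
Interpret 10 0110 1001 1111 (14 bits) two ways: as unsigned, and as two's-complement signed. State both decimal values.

Unsigned: 10011010011111 = 9887.
Signed: MSB=1 → 9887 − 16384 = -6497.

unsigned = 9887, signed = -6497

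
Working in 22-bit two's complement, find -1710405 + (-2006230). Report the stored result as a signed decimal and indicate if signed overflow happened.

477669; overflow

-1710405 → 1001011110011010111011
-2006230 → 1000010110001100101010
  1001011110011010111011
+ 1000010110001100101010
= 0001110100100111100101  (discard carry-out 1)
Result 0001110100100111100101: MSB = 0 → value 477669.
Both addends are negative but the stored result is non-negative: signed overflow. The true value -1710405 + (-2006230) = -3716635 lies outside [-2097152, 2097151].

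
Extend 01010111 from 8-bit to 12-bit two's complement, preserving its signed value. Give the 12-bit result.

MSB of 01010111 is 0; replicate it into the new high bits.
0000|01010111 → 000001010111 (still 87).

000001010111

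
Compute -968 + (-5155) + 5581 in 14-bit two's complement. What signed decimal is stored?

-542

-968 + (-5155) = -6123 (10100000010101)
-6123 + 5581 = -542 (11110111100010)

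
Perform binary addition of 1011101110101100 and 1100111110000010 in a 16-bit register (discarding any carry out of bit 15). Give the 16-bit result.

1000101100101110

  1011101110101100
+ 1100111110000010
= 1000101100101110  (discard carry-out 1)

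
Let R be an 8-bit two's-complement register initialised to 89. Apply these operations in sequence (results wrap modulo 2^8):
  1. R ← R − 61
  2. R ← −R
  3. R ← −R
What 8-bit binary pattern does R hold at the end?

Start: R = 89 = 01011001.
R = 89 − 61 = 28 = 00011100
R = −(28) = -28 = 11100100
R = −(-28) = 28 = 00011100

00011100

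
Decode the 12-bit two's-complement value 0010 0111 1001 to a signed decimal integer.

633

MSB is 0, so the value is non-negative: 001001111001 = 633.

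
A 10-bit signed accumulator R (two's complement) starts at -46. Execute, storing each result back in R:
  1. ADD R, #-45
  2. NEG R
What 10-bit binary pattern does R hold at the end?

0001011011

Start: R = -46 = 1111010010.
R = -46 + (-45) = -91 = 1110100101
R = −(-91) = 91 = 0001011011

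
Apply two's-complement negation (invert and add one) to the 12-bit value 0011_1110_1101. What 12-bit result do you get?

Invert: 110000010010. Add 1: 110000010011.
Check: 001111101101 = 1005, 110000010011 = -1005.

110000010011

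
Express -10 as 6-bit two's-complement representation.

|-10| = 10 = 001010 in 6 bits.
Invert the bits: 110101. Add 1: 110110.
Check: 110110 reads as 54 − 64 = -10.

110110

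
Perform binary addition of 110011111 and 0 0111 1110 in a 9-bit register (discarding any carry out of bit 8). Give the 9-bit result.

  110011111
+ 001111110
= 000011101  (discard carry-out 1)

000011101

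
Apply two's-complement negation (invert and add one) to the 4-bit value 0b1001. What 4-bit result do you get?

Invert: 0110. Add 1: 0111.
Check: 1001 = -7, 0111 = 7.

0111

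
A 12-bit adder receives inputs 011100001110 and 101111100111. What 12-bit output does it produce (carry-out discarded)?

  011100001110
+ 101111100111
= 001011110101  (discard carry-out 1)

001011110101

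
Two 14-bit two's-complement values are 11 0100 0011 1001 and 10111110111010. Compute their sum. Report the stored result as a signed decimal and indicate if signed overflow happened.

11 0100 0011 1001 → 11010000111001 = -3015 (signed)
10111110111010 = -4166 (signed)
  11010000111001
+ 10111110111010
= 10001111110011  (discard carry-out 1)
Result 10001111110011: MSB = 1 → 9203 − 16384 = -7181.
Both addends are negative and so is the stored result: no signed overflow.

-7181; no overflow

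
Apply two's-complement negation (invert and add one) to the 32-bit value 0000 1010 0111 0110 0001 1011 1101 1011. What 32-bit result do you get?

11110101100010011110010000100101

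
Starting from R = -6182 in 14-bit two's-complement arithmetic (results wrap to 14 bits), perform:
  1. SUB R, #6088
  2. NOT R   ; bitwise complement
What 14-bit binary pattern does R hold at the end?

Start: R = -6182 = 10011111011010.
R = -6182 − 6088 = -12270; wraps to 4114 = 01000000010010
R = NOT 01000000010010 = 10111111101101 = -4115

10111111101101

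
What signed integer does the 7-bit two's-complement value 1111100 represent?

MSB is 1, so the value is negative.
Invert: 0000011. Add 1: 0000100 = 4. So the value is −4.

-4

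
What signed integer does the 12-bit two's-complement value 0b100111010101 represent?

-1579

MSB is 1, so the value is negative.
Unsigned reading: 2517. Subtract 2^12 = 4096: 2517 − 4096 = -1579.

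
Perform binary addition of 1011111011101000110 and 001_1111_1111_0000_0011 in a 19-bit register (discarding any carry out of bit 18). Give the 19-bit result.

1111111011001001001

  1011111011101000110
+ 0011111111100000011
= 1111111011001001001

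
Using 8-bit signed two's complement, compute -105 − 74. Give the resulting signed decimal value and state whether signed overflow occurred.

77; overflow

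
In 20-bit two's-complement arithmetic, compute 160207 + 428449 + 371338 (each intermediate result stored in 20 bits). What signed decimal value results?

160207 + 428449 = 588656 → wraps to -459920 (10001111101101110000)
-459920 + 371338 = -88582 (11101010010111111010)

-88582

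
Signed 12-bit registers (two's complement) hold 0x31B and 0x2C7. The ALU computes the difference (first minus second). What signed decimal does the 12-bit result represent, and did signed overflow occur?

0x31B = 001100011011 = 795 (signed)
0x2C7 = 001011000111 = 711 (signed)
Subtract via negate-and-add: invert 001011000111 + 1 = 110100111001 (i.e. -711).
  001100011011
+ 110100111001
= 000001010100  (discard carry-out 1)
Result 000001010100: MSB = 0 → value 84.
Addends (after negating the subtrahend) have opposite signs, so signed overflow cannot occur.

84; no overflow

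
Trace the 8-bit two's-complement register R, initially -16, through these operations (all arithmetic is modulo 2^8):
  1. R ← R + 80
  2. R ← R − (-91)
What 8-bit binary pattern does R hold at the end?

Start: R = -16 = 11110000.
R = -16 + 80 = 64 = 01000000
R = 64 − (-91) = 155; wraps to -101 = 10011011

10011011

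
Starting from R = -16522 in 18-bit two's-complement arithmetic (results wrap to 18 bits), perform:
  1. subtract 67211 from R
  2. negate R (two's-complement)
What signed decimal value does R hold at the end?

Start: R = -16522 = 111011111101110110.
R = -16522 − 67211 = -83733 = 101011100011101011
R = −(-83733) = 83733 = 010100011100010101

83733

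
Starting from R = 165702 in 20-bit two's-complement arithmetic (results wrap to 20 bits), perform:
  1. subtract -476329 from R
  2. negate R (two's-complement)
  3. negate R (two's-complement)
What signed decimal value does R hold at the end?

-406545

Start: R = 165702 = 00101000011101000110.
R = 165702 − (-476329) = 642031; wraps to -406545 = 10011100101111101111
R = −(-406545) = 406545 = 01100011010000010001
R = −(406545) = -406545 = 10011100101111101111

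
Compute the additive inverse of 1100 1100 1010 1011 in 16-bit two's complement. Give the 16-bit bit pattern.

0011001101010101

Invert: 0011001101010100. Add 1: 0011001101010101.
Check: 1100110010101011 = -13141, 0011001101010101 = 13141.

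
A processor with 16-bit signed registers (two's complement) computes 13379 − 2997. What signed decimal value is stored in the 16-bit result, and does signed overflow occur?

10382; no overflow

13379 → 0011010001000011
2997 → 0000101110110101
Subtract via negate-and-add: invert 0000101110110101 + 1 = 1111010001001011 (i.e. -2997).
  0011010001000011
+ 1111010001001011
= 0010100010001110  (discard carry-out 1)
Result 0010100010001110: MSB = 0 → value 10382.
Addends (after negating the subtrahend) have opposite signs, so signed overflow cannot occur.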